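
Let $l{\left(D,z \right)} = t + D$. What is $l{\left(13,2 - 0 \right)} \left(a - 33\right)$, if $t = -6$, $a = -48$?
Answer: $-567$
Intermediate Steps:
$l{\left(D,z \right)} = -6 + D$
$l{\left(13,2 - 0 \right)} \left(a - 33\right) = \left(-6 + 13\right) \left(-48 - 33\right) = 7 \left(-81\right) = -567$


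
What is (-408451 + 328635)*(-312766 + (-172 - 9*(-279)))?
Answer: 24777041432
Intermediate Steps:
(-408451 + 328635)*(-312766 + (-172 - 9*(-279))) = -79816*(-312766 + (-172 + 2511)) = -79816*(-312766 + 2339) = -79816*(-310427) = 24777041432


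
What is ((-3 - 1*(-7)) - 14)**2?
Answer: 100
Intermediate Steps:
((-3 - 1*(-7)) - 14)**2 = ((-3 + 7) - 14)**2 = (4 - 14)**2 = (-10)**2 = 100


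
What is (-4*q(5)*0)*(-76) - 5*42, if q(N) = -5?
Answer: -210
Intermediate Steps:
(-4*q(5)*0)*(-76) - 5*42 = (-4*(-5)*0)*(-76) - 5*42 = (20*0)*(-76) - 210 = 0*(-76) - 210 = 0 - 210 = -210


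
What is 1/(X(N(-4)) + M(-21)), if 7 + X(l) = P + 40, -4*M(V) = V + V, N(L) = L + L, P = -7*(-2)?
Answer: 2/115 ≈ 0.017391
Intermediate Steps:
P = 14
N(L) = 2*L
M(V) = -V/2 (M(V) = -(V + V)/4 = -V/2)
X(l) = 47 (X(l) = -7 + (14 + 40) = -7 + 54 = 47)
1/(X(N(-4)) + M(-21)) = 1/(47 - 1/2*(-21)) = 1/(47 + 21/2) = 1/(115/2) = 2/115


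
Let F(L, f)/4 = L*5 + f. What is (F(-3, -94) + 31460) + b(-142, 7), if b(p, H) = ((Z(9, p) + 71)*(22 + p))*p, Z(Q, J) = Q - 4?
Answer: 1326064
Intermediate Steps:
F(L, f) = 4*f + 20*L (F(L, f) = 4*(L*5 + f) = 4*(5*L + f) = 4*(f + 5*L) = 4*f + 20*L)
Z(Q, J) = -4 + Q
b(p, H) = p*(1672 + 76*p) (b(p, H) = (((-4 + 9) + 71)*(22 + p))*p = ((5 + 71)*(22 + p))*p = (76*(22 + p))*p = (1672 + 76*p)*p = p*(1672 + 76*p))
(F(-3, -94) + 31460) + b(-142, 7) = ((4*(-94) + 20*(-3)) + 31460) + 76*(-142)*(22 - 142) = ((-376 - 60) + 31460) + 76*(-142)*(-120) = (-436 + 31460) + 1295040 = 31024 + 1295040 = 1326064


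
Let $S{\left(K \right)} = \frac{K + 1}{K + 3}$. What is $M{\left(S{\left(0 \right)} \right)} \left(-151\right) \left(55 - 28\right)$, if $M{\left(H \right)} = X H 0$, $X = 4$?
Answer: $0$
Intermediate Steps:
$S{\left(K \right)} = \frac{1 + K}{3 + K}$
$M{\left(H \right)} = 0$ ($M{\left(H \right)} = 4 H 0 = 0$)
$M{\left(S{\left(0 \right)} \right)} \left(-151\right) \left(55 - 28\right) = 0 \left(-151\right) \left(55 - 28\right) = 0 \cdot 27 = 0$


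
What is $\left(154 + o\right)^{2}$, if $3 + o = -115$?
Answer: $1296$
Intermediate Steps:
$o = -118$ ($o = -3 - 115 = -118$)
$\left(154 + o\right)^{2} = \left(154 - 118\right)^{2} = 36^{2} = 1296$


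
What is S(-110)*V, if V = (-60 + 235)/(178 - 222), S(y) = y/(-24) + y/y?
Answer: -11725/528 ≈ -22.206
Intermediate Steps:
S(y) = 1 - y/24 (S(y) = y*(-1/24) + 1 = -y/24 + 1 = 1 - y/24)
V = -175/44 (V = 175/(-44) = 175*(-1/44) = -175/44 ≈ -3.9773)
S(-110)*V = (1 - 1/24*(-110))*(-175/44) = (1 + 55/12)*(-175/44) = (67/12)*(-175/44) = -11725/528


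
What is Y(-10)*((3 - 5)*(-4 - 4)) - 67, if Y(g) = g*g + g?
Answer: 1373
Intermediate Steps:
Y(g) = g + g**2 (Y(g) = g**2 + g = g + g**2)
Y(-10)*((3 - 5)*(-4 - 4)) - 67 = (-10*(1 - 10))*((3 - 5)*(-4 - 4)) - 67 = (-10*(-9))*(-2*(-8)) - 67 = 90*16 - 67 = 1440 - 67 = 1373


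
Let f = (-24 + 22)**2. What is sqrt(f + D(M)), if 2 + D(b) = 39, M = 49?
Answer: sqrt(41) ≈ 6.4031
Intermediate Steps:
f = 4 (f = (-2)**2 = 4)
D(b) = 37 (D(b) = -2 + 39 = 37)
sqrt(f + D(M)) = sqrt(4 + 37) = sqrt(41)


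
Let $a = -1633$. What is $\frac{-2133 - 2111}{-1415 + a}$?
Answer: $\frac{1061}{762} \approx 1.3924$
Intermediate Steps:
$\frac{-2133 - 2111}{-1415 + a} = \frac{-2133 - 2111}{-1415 - 1633} = - \frac{4244}{-3048} = \left(-4244\right) \left(- \frac{1}{3048}\right) = \frac{1061}{762}$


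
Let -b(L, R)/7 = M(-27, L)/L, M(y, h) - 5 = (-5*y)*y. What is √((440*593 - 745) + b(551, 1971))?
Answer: √79003429655/551 ≈ 510.12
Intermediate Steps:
M(y, h) = 5 - 5*y² (M(y, h) = 5 + (-5*y)*y = 5 - 5*y²)
b(L, R) = 25480/L (b(L, R) = -7*(5 - 5*(-27)²)/L = -7*(5 - 5*729)/L = -7*(5 - 3645)/L = -(-25480)/L = 25480/L)
√((440*593 - 745) + b(551, 1971)) = √((440*593 - 745) + 25480/551) = √((260920 - 745) + 25480*(1/551)) = √(260175 + 25480/551) = √(143381905/551) = √79003429655/551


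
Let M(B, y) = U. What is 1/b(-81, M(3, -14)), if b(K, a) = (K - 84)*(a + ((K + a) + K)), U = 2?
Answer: 1/26070 ≈ 3.8358e-5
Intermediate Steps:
M(B, y) = 2
b(K, a) = (-84 + K)*(2*K + 2*a) (b(K, a) = (-84 + K)*(a + (a + 2*K)) = (-84 + K)*(2*K + 2*a))
1/b(-81, M(3, -14)) = 1/(-168*(-81) - 168*2 + 2*(-81)**2 + 2*(-81)*2) = 1/(13608 - 336 + 2*6561 - 324) = 1/(13608 - 336 + 13122 - 324) = 1/26070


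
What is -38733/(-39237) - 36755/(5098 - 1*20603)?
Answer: 136180740/40557979 ≈ 3.3577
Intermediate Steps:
-38733/(-39237) - 36755/(5098 - 1*20603) = -38733*(-1/39237) - 36755/(5098 - 20603) = 12911/13079 - 36755/(-15505) = 12911/13079 - 36755*(-1/15505) = 12911/13079 + 7351/3101 = 136180740/40557979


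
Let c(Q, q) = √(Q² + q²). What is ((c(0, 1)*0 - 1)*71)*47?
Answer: -3337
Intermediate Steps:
((c(0, 1)*0 - 1)*71)*47 = ((√(0² + 1²)*0 - 1)*71)*47 = ((√(0 + 1)*0 - 1)*71)*47 = ((√1*0 - 1)*71)*47 = ((1*0 - 1)*71)*47 = ((0 - 1)*71)*47 = -1*71*47 = -71*47 = -3337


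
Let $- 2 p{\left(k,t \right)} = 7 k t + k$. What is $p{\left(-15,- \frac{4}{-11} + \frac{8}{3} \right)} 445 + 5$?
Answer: $\frac{1631035}{22} \approx 74138.0$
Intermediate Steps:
$p{\left(k,t \right)} = - \frac{k}{2} - \frac{7 k t}{2}$ ($p{\left(k,t \right)} = - \frac{7 k t + k}{2} = - \frac{k + 7 k t}{2} = - \frac{k}{2} - \frac{7 k t}{2}$)
$p{\left(-15,- \frac{4}{-11} + \frac{8}{3} \right)} 445 + 5 = \left(- \frac{1}{2}\right) \left(-15\right) \left(1 + 7 \left(- \frac{4}{-11} + \frac{8}{3}\right)\right) 445 + 5 = \left(- \frac{1}{2}\right) \left(-15\right) \left(1 + 7 \left(\left(-4\right) \left(- \frac{1}{11}\right) + 8 \cdot \frac{1}{3}\right)\right) 445 + 5 = \left(- \frac{1}{2}\right) \left(-15\right) \left(1 + 7 \left(\frac{4}{11} + \frac{8}{3}\right)\right) 445 + 5 = \left(- \frac{1}{2}\right) \left(-15\right) \left(1 + 7 \cdot \frac{100}{33}\right) 445 + 5 = \left(- \frac{1}{2}\right) \left(-15\right) \left(1 + \frac{700}{33}\right) 445 + 5 = \left(- \frac{1}{2}\right) \left(-15\right) \frac{733}{33} \cdot 445 + 5 = \frac{3665}{22} \cdot 445 + 5 = \frac{1630925}{22} + 5 = \frac{1631035}{22}$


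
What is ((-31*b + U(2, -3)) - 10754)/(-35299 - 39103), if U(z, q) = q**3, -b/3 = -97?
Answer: 9901/37201 ≈ 0.26615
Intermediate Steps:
b = 291 (b = -3*(-97) = 291)
((-31*b + U(2, -3)) - 10754)/(-35299 - 39103) = ((-31*291 + (-3)**3) - 10754)/(-35299 - 39103) = ((-9021 - 27) - 10754)/(-74402) = (-9048 - 10754)*(-1/74402) = -19802*(-1/74402) = 9901/37201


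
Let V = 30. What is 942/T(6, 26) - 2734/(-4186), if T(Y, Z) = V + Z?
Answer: 146297/8372 ≈ 17.475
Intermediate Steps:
T(Y, Z) = 30 + Z
942/T(6, 26) - 2734/(-4186) = 942/(30 + 26) - 2734/(-4186) = 942/56 - 2734*(-1/4186) = 942*(1/56) + 1367/2093 = 471/28 + 1367/2093 = 146297/8372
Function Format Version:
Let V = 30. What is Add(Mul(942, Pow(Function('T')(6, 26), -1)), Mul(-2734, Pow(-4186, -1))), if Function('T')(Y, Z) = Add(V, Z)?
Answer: Rational(146297, 8372) ≈ 17.475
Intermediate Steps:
Function('T')(Y, Z) = Add(30, Z)
Add(Mul(942, Pow(Function('T')(6, 26), -1)), Mul(-2734, Pow(-4186, -1))) = Add(Mul(942, Pow(Add(30, 26), -1)), Mul(-2734, Pow(-4186, -1))) = Add(Mul(942, Pow(56, -1)), Mul(-2734, Rational(-1, 4186))) = Add(Mul(942, Rational(1, 56)), Rational(1367, 2093)) = Add(Rational(471, 28), Rational(1367, 2093)) = Rational(146297, 8372)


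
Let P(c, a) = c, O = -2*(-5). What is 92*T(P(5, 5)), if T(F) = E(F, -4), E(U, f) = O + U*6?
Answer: 3680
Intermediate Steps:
O = 10
E(U, f) = 10 + 6*U (E(U, f) = 10 + U*6 = 10 + 6*U)
T(F) = 10 + 6*F
92*T(P(5, 5)) = 92*(10 + 6*5) = 92*(10 + 30) = 92*40 = 3680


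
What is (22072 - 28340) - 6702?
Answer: -12970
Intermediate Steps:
(22072 - 28340) - 6702 = -6268 - 6702 = -12970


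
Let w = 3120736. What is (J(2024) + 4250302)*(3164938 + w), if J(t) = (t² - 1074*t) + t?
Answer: 38814828944924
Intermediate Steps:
J(t) = t² - 1073*t
(J(2024) + 4250302)*(3164938 + w) = (2024*(-1073 + 2024) + 4250302)*(3164938 + 3120736) = (2024*951 + 4250302)*6285674 = (1924824 + 4250302)*6285674 = 6175126*6285674 = 38814828944924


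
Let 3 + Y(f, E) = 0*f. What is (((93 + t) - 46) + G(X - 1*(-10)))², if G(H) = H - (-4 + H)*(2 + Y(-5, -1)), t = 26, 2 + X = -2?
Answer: 6561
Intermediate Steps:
Y(f, E) = -3 (Y(f, E) = -3 + 0*f = -3 + 0 = -3)
X = -4 (X = -2 - 2 = -4)
G(H) = -4 + 2*H (G(H) = H - (-4 + H)*(2 - 3) = H - (-4 + H)*(-1) = H - (4 - H) = H + (-4 + H) = -4 + 2*H)
(((93 + t) - 46) + G(X - 1*(-10)))² = (((93 + 26) - 46) + (-4 + 2*(-4 - 1*(-10))))² = ((119 - 46) + (-4 + 2*(-4 + 10)))² = (73 + (-4 + 2*6))² = (73 + (-4 + 12))² = (73 + 8)² = 81² = 6561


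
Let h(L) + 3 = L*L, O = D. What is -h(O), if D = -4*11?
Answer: -1933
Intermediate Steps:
D = -44
O = -44
h(L) = -3 + L² (h(L) = -3 + L*L = -3 + L²)
-h(O) = -(-3 + (-44)²) = -(-3 + 1936) = -1*1933 = -1933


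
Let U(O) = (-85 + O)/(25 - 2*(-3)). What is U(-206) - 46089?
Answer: -1429050/31 ≈ -46098.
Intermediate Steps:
U(O) = -85/31 + O/31 (U(O) = (-85 + O)/(25 + 6) = (-85 + O)/31 = (-85 + O)*(1/31) = -85/31 + O/31)
U(-206) - 46089 = (-85/31 + (1/31)*(-206)) - 46089 = (-85/31 - 206/31) - 46089 = -291/31 - 46089 = -1429050/31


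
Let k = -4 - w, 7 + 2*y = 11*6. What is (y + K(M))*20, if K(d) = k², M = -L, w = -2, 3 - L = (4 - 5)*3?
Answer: 670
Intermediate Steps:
y = 59/2 (y = -7/2 + (11*6)/2 = -7/2 + (½)*66 = -7/2 + 33 = 59/2 ≈ 29.500)
L = 6 (L = 3 - (4 - 5)*3 = 3 - (-1)*3 = 3 - 1*(-3) = 3 + 3 = 6)
k = -2 (k = -4 - 1*(-2) = -4 + 2 = -2)
M = -6 (M = -1*6 = -6)
K(d) = 4 (K(d) = (-2)² = 4)
(y + K(M))*20 = (59/2 + 4)*20 = (67/2)*20 = 670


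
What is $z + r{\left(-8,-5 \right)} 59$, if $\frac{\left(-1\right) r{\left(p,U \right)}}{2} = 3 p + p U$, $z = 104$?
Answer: $-1784$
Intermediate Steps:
$r{\left(p,U \right)} = - 6 p - 2 U p$ ($r{\left(p,U \right)} = - 2 \left(3 p + p U\right) = - 2 \left(3 p + U p\right) = - 6 p - 2 U p$)
$z + r{\left(-8,-5 \right)} 59 = 104 + \left(-2\right) \left(-8\right) \left(3 - 5\right) 59 = 104 + \left(-2\right) \left(-8\right) \left(-2\right) 59 = 104 - 1888 = -1784$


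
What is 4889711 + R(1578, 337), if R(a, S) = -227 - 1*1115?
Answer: 4888369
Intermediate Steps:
R(a, S) = -1342 (R(a, S) = -227 - 1115 = -1342)
4889711 + R(1578, 337) = 4889711 - 1342 = 4888369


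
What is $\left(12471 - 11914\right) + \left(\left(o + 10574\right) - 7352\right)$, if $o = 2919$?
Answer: $6698$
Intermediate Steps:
$\left(12471 - 11914\right) + \left(\left(o + 10574\right) - 7352\right) = \left(12471 - 11914\right) + \left(\left(2919 + 10574\right) - 7352\right) = 557 + \left(13493 - 7352\right) = 557 + 6141 = 6698$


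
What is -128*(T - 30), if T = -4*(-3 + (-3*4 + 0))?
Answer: -3840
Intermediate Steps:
T = 60 (T = -4*(-3 + (-12 + 0)) = -4*(-3 - 12) = -4*(-15) = 60)
-128*(T - 30) = -128*(60 - 30) = -128*30 = -3840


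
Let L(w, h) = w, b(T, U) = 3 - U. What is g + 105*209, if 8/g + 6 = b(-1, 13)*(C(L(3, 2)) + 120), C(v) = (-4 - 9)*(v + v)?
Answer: 4674281/213 ≈ 21945.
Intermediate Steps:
C(v) = -26*v
g = -4/213 (g = 8/(-6 + (3 - 1*13)*(-26*3 + 120)) = 8/(-6 + (3 - 13)*(-78 + 120)) = 8/(-6 - 10*42) = 8/(-6 - 420) = 8/(-426) = 8*(-1/426) = -4/213 ≈ -0.018779)
g + 105*209 = -4/213 + 105*209 = -4/213 + 21945 = 4674281/213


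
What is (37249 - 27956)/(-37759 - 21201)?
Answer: -9293/58960 ≈ -0.15762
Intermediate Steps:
(37249 - 27956)/(-37759 - 21201) = 9293/(-58960) = 9293*(-1/58960) = -9293/58960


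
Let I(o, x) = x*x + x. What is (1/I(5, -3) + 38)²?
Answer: 52441/36 ≈ 1456.7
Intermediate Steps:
I(o, x) = x + x² (I(o, x) = x² + x = x + x²)
(1/I(5, -3) + 38)² = (1/(-3*(1 - 3)) + 38)² = (1/(-3*(-2)) + 38)² = (1/6 + 38)² = (⅙ + 38)² = (229/6)² = 52441/36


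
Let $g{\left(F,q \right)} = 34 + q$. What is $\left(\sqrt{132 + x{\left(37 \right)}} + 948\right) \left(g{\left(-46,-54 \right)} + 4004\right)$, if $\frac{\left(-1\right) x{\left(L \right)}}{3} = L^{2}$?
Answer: $3776832 + 19920 i \sqrt{159} \approx 3.7768 \cdot 10^{6} + 2.5118 \cdot 10^{5} i$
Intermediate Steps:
$x{\left(L \right)} = - 3 L^{2}$
$\left(\sqrt{132 + x{\left(37 \right)}} + 948\right) \left(g{\left(-46,-54 \right)} + 4004\right) = \left(\sqrt{132 - 3 \cdot 37^{2}} + 948\right) \left(\left(34 - 54\right) + 4004\right) = \left(\sqrt{132 - 4107} + 948\right) \left(-20 + 4004\right) = \left(\sqrt{132 - 4107} + 948\right) 3984 = \left(\sqrt{-3975} + 948\right) 3984 = \left(5 i \sqrt{159} + 948\right) 3984 = \left(948 + 5 i \sqrt{159}\right) 3984 = 3776832 + 19920 i \sqrt{159}$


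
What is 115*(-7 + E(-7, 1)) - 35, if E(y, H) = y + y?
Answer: -2450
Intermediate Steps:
E(y, H) = 2*y
115*(-7 + E(-7, 1)) - 35 = 115*(-7 + 2*(-7)) - 35 = 115*(-7 - 14) - 35 = 115*(-21) - 35 = -2415 - 35 = -2450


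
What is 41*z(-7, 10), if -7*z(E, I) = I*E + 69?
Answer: 41/7 ≈ 5.8571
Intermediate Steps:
z(E, I) = -69/7 - E*I/7 (z(E, I) = -(I*E + 69)/7 = -(E*I + 69)/7 = -(69 + E*I)/7 = -69/7 - E*I/7)
41*z(-7, 10) = 41*(-69/7 - ⅐*(-7)*10) = 41*(-69/7 + 10) = 41*(⅐) = 41/7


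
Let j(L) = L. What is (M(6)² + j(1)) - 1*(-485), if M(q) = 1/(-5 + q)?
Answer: 487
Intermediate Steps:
(M(6)² + j(1)) - 1*(-485) = ((1/(-5 + 6))² + 1) - 1*(-485) = ((1/1)² + 1) + 485 = (1² + 1) + 485 = (1 + 1) + 485 = 2 + 485 = 487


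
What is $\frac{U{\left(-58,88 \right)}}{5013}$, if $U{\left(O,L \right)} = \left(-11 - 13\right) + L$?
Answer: $\frac{64}{5013} \approx 0.012767$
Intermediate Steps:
$U{\left(O,L \right)} = -24 + L$
$\frac{U{\left(-58,88 \right)}}{5013} = \frac{-24 + 88}{5013} = 64 \cdot \frac{1}{5013} = \frac{64}{5013}$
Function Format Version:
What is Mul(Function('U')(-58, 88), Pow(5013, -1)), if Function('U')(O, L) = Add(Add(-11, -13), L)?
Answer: Rational(64, 5013) ≈ 0.012767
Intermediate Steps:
Function('U')(O, L) = Add(-24, L)
Mul(Function('U')(-58, 88), Pow(5013, -1)) = Mul(Add(-24, 88), Pow(5013, -1)) = Mul(64, Rational(1, 5013)) = Rational(64, 5013)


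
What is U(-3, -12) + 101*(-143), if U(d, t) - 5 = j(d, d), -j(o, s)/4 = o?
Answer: -14426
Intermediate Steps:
j(o, s) = -4*o
U(d, t) = 5 - 4*d
U(-3, -12) + 101*(-143) = (5 - 4*(-3)) + 101*(-143) = (5 + 12) - 14443 = 17 - 14443 = -14426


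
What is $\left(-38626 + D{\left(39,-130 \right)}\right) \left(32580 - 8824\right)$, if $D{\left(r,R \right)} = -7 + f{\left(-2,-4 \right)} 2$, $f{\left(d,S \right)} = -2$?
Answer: $-917860572$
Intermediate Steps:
$D{\left(r,R \right)} = -11$ ($D{\left(r,R \right)} = -7 - 4 = -11$)
$\left(-38626 + D{\left(39,-130 \right)}\right) \left(32580 - 8824\right) = \left(-38626 - 11\right) \left(32580 - 8824\right) = \left(-38637\right) 23756 = -917860572$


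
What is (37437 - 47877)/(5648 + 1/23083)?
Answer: -5355256/2897173 ≈ -1.8484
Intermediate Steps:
(37437 - 47877)/(5648 + 1/23083) = -10440/(5648 + 1/23083) = -10440/130372785/23083 = -10440*23083/130372785 = -5355256/2897173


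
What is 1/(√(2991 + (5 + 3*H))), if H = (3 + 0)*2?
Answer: √3014/3014 ≈ 0.018215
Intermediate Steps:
H = 6 (H = 3*2 = 6)
1/(√(2991 + (5 + 3*H))) = 1/(√(2991 + (5 + 3*6))) = 1/(√(2991 + (5 + 18))) = 1/(√(2991 + 23)) = 1/(√3014) = √3014/3014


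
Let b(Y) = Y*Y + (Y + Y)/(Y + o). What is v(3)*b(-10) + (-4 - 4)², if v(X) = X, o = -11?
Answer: 2568/7 ≈ 366.86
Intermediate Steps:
b(Y) = Y² + 2*Y/(-11 + Y) (b(Y) = Y*Y + (Y + Y)/(Y - 11) = Y² + (2*Y)/(-11 + Y) = Y² + 2*Y/(-11 + Y))
v(3)*b(-10) + (-4 - 4)² = 3*(-10*(2 + (-10)² - 11*(-10))/(-11 - 10)) + (-4 - 4)² = 3*(-10*(2 + 100 + 110)/(-21)) + (-8)² = 3*(-10*(-1/21)*212) + 64 = 3*(2120/21) + 64 = 2120/7 + 64 = 2568/7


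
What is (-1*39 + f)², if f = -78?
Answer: 13689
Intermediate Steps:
(-1*39 + f)² = (-1*39 - 78)² = (-39 - 78)² = (-117)² = 13689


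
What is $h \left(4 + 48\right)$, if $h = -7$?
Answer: $-364$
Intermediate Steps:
$h \left(4 + 48\right) = - 7 \left(4 + 48\right) = \left(-7\right) 52 = -364$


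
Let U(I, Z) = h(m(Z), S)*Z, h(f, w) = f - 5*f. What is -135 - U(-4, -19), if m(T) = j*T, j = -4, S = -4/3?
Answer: -5911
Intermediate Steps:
S = -4/3 (S = -4*1/3 = -4/3 ≈ -1.3333)
m(T) = -4*T
h(f, w) = -4*f
U(I, Z) = 16*Z**2 (U(I, Z) = (-(-16)*Z)*Z = (16*Z)*Z = 16*Z**2)
-135 - U(-4, -19) = -135 - 16*(-19)**2 = -135 - 16*361 = -135 - 1*5776 = -135 - 5776 = -5911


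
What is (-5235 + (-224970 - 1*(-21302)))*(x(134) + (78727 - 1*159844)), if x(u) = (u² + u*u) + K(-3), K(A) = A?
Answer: 9444086824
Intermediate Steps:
x(u) = -3 + 2*u² (x(u) = (u² + u*u) - 3 = (u² + u²) - 3 = 2*u² - 3 = -3 + 2*u²)
(-5235 + (-224970 - 1*(-21302)))*(x(134) + (78727 - 1*159844)) = (-5235 + (-224970 - 1*(-21302)))*((-3 + 2*134²) + (78727 - 1*159844)) = (-5235 + (-224970 + 21302))*((-3 + 2*17956) + (78727 - 159844)) = (-5235 - 203668)*((-3 + 35912) - 81117) = -208903*(35909 - 81117) = -208903*(-45208) = 9444086824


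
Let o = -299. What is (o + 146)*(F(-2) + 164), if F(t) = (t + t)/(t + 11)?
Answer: -25024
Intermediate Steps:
F(t) = 2*t/(11 + t) (F(t) = (2*t)/(11 + t) = 2*t/(11 + t))
(o + 146)*(F(-2) + 164) = (-299 + 146)*(2*(-2)/(11 - 2) + 164) = -153*(2*(-2)/9 + 164) = -153*(2*(-2)*(1/9) + 164) = -153*(-4/9 + 164) = -153*1472/9 = -25024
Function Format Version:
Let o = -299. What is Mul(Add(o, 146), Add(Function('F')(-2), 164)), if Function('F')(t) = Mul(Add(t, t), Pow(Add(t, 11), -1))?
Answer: -25024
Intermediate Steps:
Function('F')(t) = Mul(2, t, Pow(Add(11, t), -1)) (Function('F')(t) = Mul(Mul(2, t), Pow(Add(11, t), -1)) = Mul(2, t, Pow(Add(11, t), -1)))
Mul(Add(o, 146), Add(Function('F')(-2), 164)) = Mul(Add(-299, 146), Add(Mul(2, -2, Pow(Add(11, -2), -1)), 164)) = Mul(-153, Add(Mul(2, -2, Pow(9, -1)), 164)) = Mul(-153, Add(Mul(2, -2, Rational(1, 9)), 164)) = Mul(-153, Add(Rational(-4, 9), 164)) = Mul(-153, Rational(1472, 9)) = -25024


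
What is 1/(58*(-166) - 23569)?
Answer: -1/33197 ≈ -3.0123e-5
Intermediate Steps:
1/(58*(-166) - 23569) = 1/(-9628 - 23569) = 1/(-33197) = -1/33197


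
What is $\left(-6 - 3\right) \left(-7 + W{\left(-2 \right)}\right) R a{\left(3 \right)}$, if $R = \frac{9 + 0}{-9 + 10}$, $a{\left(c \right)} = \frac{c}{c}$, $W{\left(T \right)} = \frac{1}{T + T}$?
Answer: $\frac{2349}{4} \approx 587.25$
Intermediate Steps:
$W{\left(T \right)} = \frac{1}{2 T}$
$a{\left(c \right)} = 1$
$R = 9$ ($R = \frac{9}{1} = 9 \cdot 1 = 9$)
$\left(-6 - 3\right) \left(-7 + W{\left(-2 \right)}\right) R a{\left(3 \right)} = \left(-6 - 3\right) \left(-7 + \frac{1}{2 \left(-2\right)}\right) 9 \cdot 1 = - 9 \left(-7 + \frac{1}{2} \left(- \frac{1}{2}\right)\right) 9 \cdot 1 = - 9 \left(-7 - \frac{1}{4}\right) 9 \cdot 1 = \left(-9\right) \left(- \frac{29}{4}\right) 9 \cdot 1 = \frac{261}{4} \cdot 9 \cdot 1 = \frac{2349}{4} \cdot 1 = \frac{2349}{4}$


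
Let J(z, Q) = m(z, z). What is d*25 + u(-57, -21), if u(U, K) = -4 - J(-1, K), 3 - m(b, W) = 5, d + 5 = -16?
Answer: -527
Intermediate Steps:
d = -21 (d = -5 - 16 = -21)
m(b, W) = -2 (m(b, W) = 3 - 1*5 = 3 - 5 = -2)
J(z, Q) = -2
u(U, K) = -2 (u(U, K) = -4 - 1*(-2) = -4 + 2 = -2)
d*25 + u(-57, -21) = -21*25 - 2 = -525 - 2 = -527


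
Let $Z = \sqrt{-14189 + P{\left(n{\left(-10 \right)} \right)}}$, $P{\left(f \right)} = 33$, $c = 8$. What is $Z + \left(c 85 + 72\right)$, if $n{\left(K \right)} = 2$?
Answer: $752 + 2 i \sqrt{3539} \approx 752.0 + 118.98 i$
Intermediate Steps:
$Z = 2 i \sqrt{3539}$ ($Z = \sqrt{-14189 + 33} = \sqrt{-14156} = 2 i \sqrt{3539} \approx 118.98 i$)
$Z + \left(c 85 + 72\right) = 2 i \sqrt{3539} + \left(8 \cdot 85 + 72\right) = 2 i \sqrt{3539} + \left(680 + 72\right) = 2 i \sqrt{3539} + 752 = 752 + 2 i \sqrt{3539}$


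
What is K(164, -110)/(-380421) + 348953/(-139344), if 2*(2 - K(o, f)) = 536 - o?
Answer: -44241136639/17669794608 ≈ -2.5038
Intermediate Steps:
K(o, f) = -266 + o/2 (K(o, f) = 2 - (536 - o)/2 = 2 + (-268 + o/2) = -266 + o/2)
K(164, -110)/(-380421) + 348953/(-139344) = (-266 + (½)*164)/(-380421) + 348953/(-139344) = (-266 + 82)*(-1/380421) + 348953*(-1/139344) = -184*(-1/380421) - 348953/139344 = 184/380421 - 348953/139344 = -44241136639/17669794608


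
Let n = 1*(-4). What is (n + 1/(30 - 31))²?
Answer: 25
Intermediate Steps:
n = -4
(n + 1/(30 - 31))² = (-4 + 1/(30 - 31))² = (-4 + 1/(-1))² = (-4 - 1)² = (-5)² = 25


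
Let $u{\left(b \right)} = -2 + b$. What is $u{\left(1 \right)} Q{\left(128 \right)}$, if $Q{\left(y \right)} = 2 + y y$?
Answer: $-16386$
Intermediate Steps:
$Q{\left(y \right)} = 2 + y^{2}$
$u{\left(1 \right)} Q{\left(128 \right)} = \left(-2 + 1\right) \left(2 + 128^{2}\right) = - (2 + 16384) = \left(-1\right) 16386 = -16386$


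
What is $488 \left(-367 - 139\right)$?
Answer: $-246928$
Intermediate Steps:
$488 \left(-367 - 139\right) = 488 \left(-506\right) = -246928$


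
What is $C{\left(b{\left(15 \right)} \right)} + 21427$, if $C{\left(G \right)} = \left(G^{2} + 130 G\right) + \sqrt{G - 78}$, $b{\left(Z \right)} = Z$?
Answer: $23602 + 3 i \sqrt{7} \approx 23602.0 + 7.9373 i$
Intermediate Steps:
$C{\left(G \right)} = G^{2} + \sqrt{-78 + G} + 130 G$ ($C{\left(G \right)} = \left(G^{2} + 130 G\right) + \sqrt{-78 + G} = G^{2} + \sqrt{-78 + G} + 130 G$)
$C{\left(b{\left(15 \right)} \right)} + 21427 = \left(15^{2} + \sqrt{-78 + 15} + 130 \cdot 15\right) + 21427 = \left(225 + \sqrt{-63} + 1950\right) + 21427 = \left(225 + 3 i \sqrt{7} + 1950\right) + 21427 = \left(2175 + 3 i \sqrt{7}\right) + 21427 = 23602 + 3 i \sqrt{7}$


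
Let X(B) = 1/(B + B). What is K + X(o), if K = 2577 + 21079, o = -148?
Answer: 7002175/296 ≈ 23656.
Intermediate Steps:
K = 23656
X(B) = 1/(2*B)
K + X(o) = 23656 + (½)/(-148) = 23656 + (½)*(-1/148) = 23656 - 1/296 = 7002175/296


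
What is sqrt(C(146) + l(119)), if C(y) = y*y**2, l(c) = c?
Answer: sqrt(3112255) ≈ 1764.2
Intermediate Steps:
C(y) = y**3
sqrt(C(146) + l(119)) = sqrt(146**3 + 119) = sqrt(3112136 + 119) = sqrt(3112255)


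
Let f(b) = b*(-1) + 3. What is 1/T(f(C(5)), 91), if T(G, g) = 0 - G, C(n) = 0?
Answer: -⅓ ≈ -0.33333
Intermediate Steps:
f(b) = 3 - b (f(b) = -b + 3 = 3 - b)
T(G, g) = -G
1/T(f(C(5)), 91) = 1/(-(3 - 1*0)) = 1/(-(3 + 0)) = 1/(-1*3) = 1/(-3) = -⅓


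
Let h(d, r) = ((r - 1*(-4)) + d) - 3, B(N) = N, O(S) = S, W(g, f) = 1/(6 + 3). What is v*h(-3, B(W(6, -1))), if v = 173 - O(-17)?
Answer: -3230/9 ≈ -358.89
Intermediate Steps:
W(g, f) = ⅑ (W(g, f) = 1/9 = ⅑)
h(d, r) = 1 + d + r (h(d, r) = ((r + 4) + d) - 3 = ((4 + r) + d) - 3 = (4 + d + r) - 3 = 1 + d + r)
v = 190 (v = 173 - 1*(-17) = 173 + 17 = 190)
v*h(-3, B(W(6, -1))) = 190*(1 - 3 + ⅑) = 190*(-17/9) = -3230/9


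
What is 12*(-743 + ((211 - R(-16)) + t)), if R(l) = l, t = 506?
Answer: -120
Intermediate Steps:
12*(-743 + ((211 - R(-16)) + t)) = 12*(-743 + ((211 - 1*(-16)) + 506)) = 12*(-743 + ((211 + 16) + 506)) = 12*(-743 + (227 + 506)) = 12*(-743 + 733) = 12*(-10) = -120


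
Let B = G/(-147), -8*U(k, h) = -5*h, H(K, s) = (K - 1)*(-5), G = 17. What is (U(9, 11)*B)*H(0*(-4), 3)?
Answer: -4675/1176 ≈ -3.9753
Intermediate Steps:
H(K, s) = 5 - 5*K (H(K, s) = (-1 + K)*(-5) = 5 - 5*K)
U(k, h) = 5*h/8 (U(k, h) = -(-5)*h/8 = 5*h/8)
B = -17/147 (B = 17/(-147) = 17*(-1/147) = -17/147 ≈ -0.11565)
(U(9, 11)*B)*H(0*(-4), 3) = (((5/8)*11)*(-17/147))*(5 - 0*(-4)) = ((55/8)*(-17/147))*(5 - 5*0) = -935*(5 + 0)/1176 = -935/1176*5 = -4675/1176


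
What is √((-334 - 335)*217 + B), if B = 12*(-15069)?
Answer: 13*I*√1929 ≈ 570.96*I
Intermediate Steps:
B = -180828
√((-334 - 335)*217 + B) = √((-334 - 335)*217 - 180828) = √(-669*217 - 180828) = √(-145173 - 180828) = √(-326001) = 13*I*√1929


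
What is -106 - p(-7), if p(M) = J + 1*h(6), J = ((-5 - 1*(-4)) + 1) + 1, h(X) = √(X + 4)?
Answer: -107 - √10 ≈ -110.16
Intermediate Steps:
h(X) = √(4 + X)
J = 1 (J = ((-5 + 4) + 1) + 1 = (-1 + 1) + 1 = 0 + 1 = 1)
p(M) = 1 + √10 (p(M) = 1 + 1*√(4 + 6) = 1 + 1*√10 = 1 + √10)
-106 - p(-7) = -106 - (1 + √10) = -106 + (-1 - √10) = -107 - √10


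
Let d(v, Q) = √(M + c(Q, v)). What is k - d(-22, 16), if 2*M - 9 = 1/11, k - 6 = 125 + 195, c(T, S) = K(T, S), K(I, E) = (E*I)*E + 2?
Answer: 326 - 2*√234454/11 ≈ 237.96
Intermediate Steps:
K(I, E) = 2 + I*E² (K(I, E) = I*E² + 2 = 2 + I*E²)
c(T, S) = 2 + T*S²
k = 326 (k = 6 + (125 + 195) = 6 + 320 = 326)
M = 50/11 (M = 9/2 + (½)/11 = 9/2 + (½)*(1/11) = 9/2 + 1/22 = 50/11 ≈ 4.5455)
d(v, Q) = √(72/11 + Q*v²) (d(v, Q) = √(50/11 + (2 + Q*v²)) = √(72/11 + Q*v²))
k - d(-22, 16) = 326 - √(792 + 121*16*(-22)²)/11 = 326 - √(792 + 121*16*484)/11 = 326 - √(792 + 937024)/11 = 326 - √937816/11 = 326 - 2*√234454/11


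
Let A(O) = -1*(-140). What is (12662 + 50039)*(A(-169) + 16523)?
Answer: 1044786763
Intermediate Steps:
A(O) = 140
(12662 + 50039)*(A(-169) + 16523) = (12662 + 50039)*(140 + 16523) = 62701*16663 = 1044786763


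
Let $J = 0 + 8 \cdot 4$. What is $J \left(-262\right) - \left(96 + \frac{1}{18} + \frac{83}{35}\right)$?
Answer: $- \frac{5343929}{630} \approx -8482.4$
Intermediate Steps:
$J = 32$ ($J = 0 + 32 = 32$)
$J \left(-262\right) - \left(96 + \frac{1}{18} + \frac{83}{35}\right) = 32 \left(-262\right) - \left(96 + \frac{1}{18} + \frac{83}{35}\right) = -8384 - \left(96 + \frac{1}{18} + \frac{83}{35}\right) = -8384 - \frac{62009}{630} = - \frac{5343929}{630}$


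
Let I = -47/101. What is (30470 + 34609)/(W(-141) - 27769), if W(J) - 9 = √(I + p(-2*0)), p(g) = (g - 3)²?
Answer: -91232948520/38916188369 - 65079*√87062/77832376738 ≈ -2.3446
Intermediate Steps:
p(g) = (-3 + g)²
I = -47/101 (I = -47*1/101 = -47/101 ≈ -0.46535)
W(J) = 9 + √87062/101 (W(J) = 9 + √(-47/101 + (-3 - 2*0)²) = 9 + √(-47/101 + (-3 + 0)²) = 9 + √(-47/101 + (-3)²) = 9 + √(-47/101 + 9) = 9 + √(862/101) = 9 + √87062/101)
(30470 + 34609)/(W(-141) - 27769) = (30470 + 34609)/((9 + √87062/101) - 27769) = 65079/(-27760 + √87062/101)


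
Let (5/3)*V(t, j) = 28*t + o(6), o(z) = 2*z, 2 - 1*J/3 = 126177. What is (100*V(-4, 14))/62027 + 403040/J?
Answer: -779157488/670822005 ≈ -1.1615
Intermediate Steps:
J = -378525 (J = 6 - 3*126177 = 6 - 378531 = -378525)
V(t, j) = 36/5 + 84*t/5 (V(t, j) = 3*(28*t + 2*6)/5 = 3*(28*t + 12)/5 = 3*(12 + 28*t)/5 = 36/5 + 84*t/5)
(100*V(-4, 14))/62027 + 403040/J = (100*(36/5 + (84/5)*(-4)))/62027 + 403040/(-378525) = (100*(36/5 - 336/5))*(1/62027) + 403040*(-1/378525) = (100*(-60))*(1/62027) - 80608/75705 = -6000*1/62027 - 80608/75705 = -6000/62027 - 80608/75705 = -779157488/670822005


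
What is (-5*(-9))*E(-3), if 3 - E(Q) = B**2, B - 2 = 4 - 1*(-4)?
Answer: -4365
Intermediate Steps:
B = 10 (B = 2 + (4 - 1*(-4)) = 2 + (4 + 4) = 2 + 8 = 10)
E(Q) = -97 (E(Q) = 3 - 1*10**2 = 3 - 1*100 = 3 - 100 = -97)
(-5*(-9))*E(-3) = -5*(-9)*(-97) = 45*(-97) = -4365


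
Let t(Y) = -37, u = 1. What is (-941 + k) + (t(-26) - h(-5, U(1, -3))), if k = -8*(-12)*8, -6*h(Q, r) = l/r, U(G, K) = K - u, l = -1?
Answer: -5039/24 ≈ -209.96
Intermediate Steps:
U(G, K) = -1 + K (U(G, K) = K - 1*1 = K - 1 = -1 + K)
h(Q, r) = 1/(6*r) (h(Q, r) = -(-1)/(6*r) = 1/(6*r))
k = 768 (k = 96*8 = 768)
(-941 + k) + (t(-26) - h(-5, U(1, -3))) = (-941 + 768) + (-37 - 1/(6*(-1 - 3))) = -173 + (-37 - 1/(6*(-4))) = -173 + (-37 - (-1)/(6*4)) = -173 + (-37 - 1*(-1/24)) = -173 + (-37 + 1/24) = -173 - 887/24 = -5039/24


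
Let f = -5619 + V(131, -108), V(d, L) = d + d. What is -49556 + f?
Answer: -54913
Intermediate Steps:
V(d, L) = 2*d
f = -5357 (f = -5619 + 2*131 = -5619 + 262 = -5357)
-49556 + f = -49556 - 5357 = -54913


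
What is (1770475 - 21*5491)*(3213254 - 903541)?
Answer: 3822953807932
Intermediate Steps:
(1770475 - 21*5491)*(3213254 - 903541) = (1770475 - 115311)*2309713 = 1655164*2309713 = 3822953807932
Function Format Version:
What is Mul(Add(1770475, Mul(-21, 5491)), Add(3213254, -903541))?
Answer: 3822953807932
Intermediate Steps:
Mul(Add(1770475, Mul(-21, 5491)), Add(3213254, -903541)) = Mul(Add(1770475, -115311), 2309713) = Mul(1655164, 2309713) = 3822953807932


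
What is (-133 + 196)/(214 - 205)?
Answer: 7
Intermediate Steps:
(-133 + 196)/(214 - 205) = 63/9 = 63*(⅑) = 7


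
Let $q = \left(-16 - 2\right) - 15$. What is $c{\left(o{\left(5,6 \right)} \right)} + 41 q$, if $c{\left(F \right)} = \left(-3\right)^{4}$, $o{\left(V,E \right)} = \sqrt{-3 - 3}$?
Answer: $-1272$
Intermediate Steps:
$o{\left(V,E \right)} = i \sqrt{6}$ ($o{\left(V,E \right)} = \sqrt{-6} = i \sqrt{6}$)
$q = -33$ ($q = -18 - 15 = -33$)
$c{\left(F \right)} = 81$
$c{\left(o{\left(5,6 \right)} \right)} + 41 q = 81 + 41 \left(-33\right) = 81 - 1353 = -1272$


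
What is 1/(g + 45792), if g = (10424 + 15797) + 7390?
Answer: 1/79403 ≈ 1.2594e-5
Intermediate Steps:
g = 33611 (g = 26221 + 7390 = 33611)
1/(g + 45792) = 1/(33611 + 45792) = 1/79403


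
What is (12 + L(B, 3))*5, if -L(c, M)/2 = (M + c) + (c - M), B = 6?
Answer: -60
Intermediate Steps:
L(c, M) = -4*c (L(c, M) = -2*((M + c) + (c - M)) = -4*c)
(12 + L(B, 3))*5 = (12 - 4*6)*5 = (12 - 24)*5 = -12*5 = -60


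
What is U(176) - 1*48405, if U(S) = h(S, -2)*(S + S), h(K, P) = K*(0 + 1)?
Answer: 13547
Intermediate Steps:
h(K, P) = K (h(K, P) = K*1 = K)
U(S) = 2*S² (U(S) = S*(S + S) = S*(2*S) = 2*S²)
U(176) - 1*48405 = 2*176² - 1*48405 = 2*30976 - 48405 = 61952 - 48405 = 13547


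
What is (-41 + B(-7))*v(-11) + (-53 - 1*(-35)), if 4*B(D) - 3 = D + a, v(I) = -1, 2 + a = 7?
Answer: 91/4 ≈ 22.750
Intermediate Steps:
a = 5 (a = -2 + 7 = 5)
B(D) = 2 + D/4 (B(D) = 3/4 + (D + 5)/4 = 3/4 + (5 + D)/4 = 3/4 + (5/4 + D/4) = 2 + D/4)
(-41 + B(-7))*v(-11) + (-53 - 1*(-35)) = (-41 + (2 + (1/4)*(-7)))*(-1) + (-53 - 1*(-35)) = (-41 + (2 - 7/4))*(-1) + (-53 + 35) = (-41 + 1/4)*(-1) - 18 = -163/4*(-1) - 18 = 163/4 - 18 = 91/4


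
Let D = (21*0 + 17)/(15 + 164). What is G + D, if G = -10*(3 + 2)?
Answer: -8933/179 ≈ -49.905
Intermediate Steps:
G = -50 (G = -10*5 = -50)
D = 17/179 (D = (0 + 17)/179 = 17*(1/179) = 17/179 ≈ 0.094972)
G + D = -50 + 17/179 = -8933/179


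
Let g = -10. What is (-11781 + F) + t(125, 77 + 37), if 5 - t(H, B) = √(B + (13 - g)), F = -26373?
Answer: -38149 - √137 ≈ -38161.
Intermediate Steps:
t(H, B) = 5 - √(23 + B) (t(H, B) = 5 - √(B + (13 - 1*(-10))) = 5 - √(B + (13 + 10)) = 5 - √(B + 23) = 5 - √(23 + B))
(-11781 + F) + t(125, 77 + 37) = (-11781 - 26373) + (5 - √(23 + (77 + 37))) = -38154 + (5 - √(23 + 114)) = -38154 + (5 - √137) = -38149 - √137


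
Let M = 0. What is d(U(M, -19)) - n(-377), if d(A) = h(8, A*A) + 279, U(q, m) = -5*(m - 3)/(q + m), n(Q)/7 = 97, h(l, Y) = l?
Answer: -392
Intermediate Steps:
n(Q) = 679 (n(Q) = 7*97 = 679)
U(q, m) = -5*(-3 + m)/(m + q)
d(A) = 287 (d(A) = 8 + 279 = 287)
d(U(M, -19)) - n(-377) = 287 - 1*679 = 287 - 679 = -392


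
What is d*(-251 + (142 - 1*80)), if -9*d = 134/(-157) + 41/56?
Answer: -3201/1256 ≈ -2.5486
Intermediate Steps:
d = 1067/79128 (d = -(134/(-157) + 41/56)/9 = -(134*(-1/157) + 41*(1/56))/9 = -(-134/157 + 41/56)/9 = -⅑*(-1067/8792) = 1067/79128 ≈ 0.013484)
d*(-251 + (142 - 1*80)) = 1067*(-251 + (142 - 1*80))/79128 = 1067*(-251 + (142 - 80))/79128 = 1067*(-251 + 62)/79128 = (1067/79128)*(-189) = -3201/1256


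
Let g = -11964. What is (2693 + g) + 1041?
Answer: -8230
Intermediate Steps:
(2693 + g) + 1041 = (2693 - 11964) + 1041 = -9271 + 1041 = -8230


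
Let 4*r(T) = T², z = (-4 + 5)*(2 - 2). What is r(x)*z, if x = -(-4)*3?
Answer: 0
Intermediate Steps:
z = 0 (z = 1*0 = 0)
x = 12 (x = -4*(-3) = 12)
r(T) = T²/4
r(x)*z = ((¼)*12²)*0 = ((¼)*144)*0 = 36*0 = 0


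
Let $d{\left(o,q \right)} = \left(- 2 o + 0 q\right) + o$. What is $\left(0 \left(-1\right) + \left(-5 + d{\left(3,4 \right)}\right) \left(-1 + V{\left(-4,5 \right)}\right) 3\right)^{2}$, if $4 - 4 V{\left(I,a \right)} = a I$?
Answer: $14400$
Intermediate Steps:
$V{\left(I,a \right)} = 1 - \frac{I a}{4}$ ($V{\left(I,a \right)} = 1 - \frac{a I}{4} = 1 - \frac{I a}{4}$)
$d{\left(o,q \right)} = - o$ ($d{\left(o,q \right)} = \left(- 2 o + 0\right) + o = - 2 o + o = - o$)
$\left(0 \left(-1\right) + \left(-5 + d{\left(3,4 \right)}\right) \left(-1 + V{\left(-4,5 \right)}\right) 3\right)^{2} = \left(0 \left(-1\right) + \left(-5 - 3\right) \left(-1 - \left(-1 - 5\right)\right) 3\right)^{2} = \left(0 + \left(-5 - 3\right) \left(-1 + \left(1 + 5\right)\right) 3\right)^{2} = \left(0 + - 8 \left(-1 + 6\right) 3\right)^{2} = \left(0 + \left(-8\right) 5 \cdot 3\right)^{2} = \left(0 - 120\right)^{2} = \left(-120\right)^{2} = 14400$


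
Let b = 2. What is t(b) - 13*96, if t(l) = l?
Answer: -1246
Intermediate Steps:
t(b) - 13*96 = 2 - 13*96 = 2 - 1248 = -1246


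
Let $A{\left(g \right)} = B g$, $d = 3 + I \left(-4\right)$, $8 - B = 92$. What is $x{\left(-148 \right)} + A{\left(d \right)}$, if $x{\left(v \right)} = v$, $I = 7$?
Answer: $1952$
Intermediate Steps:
$B = -84$ ($B = 8 - 92 = -84$)
$d = -25$ ($d = 3 + 7 \left(-4\right) = 3 - 28 = -25$)
$A{\left(g \right)} = - 84 g$
$x{\left(-148 \right)} + A{\left(d \right)} = -148 - -2100 = -148 + 2100 = 1952$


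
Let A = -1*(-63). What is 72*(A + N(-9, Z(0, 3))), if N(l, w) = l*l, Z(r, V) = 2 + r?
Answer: 10368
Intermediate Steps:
N(l, w) = l²
A = 63
72*(A + N(-9, Z(0, 3))) = 72*(63 + (-9)²) = 72*(63 + 81) = 72*144 = 10368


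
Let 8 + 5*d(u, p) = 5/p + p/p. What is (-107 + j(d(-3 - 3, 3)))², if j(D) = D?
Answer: 2627641/225 ≈ 11678.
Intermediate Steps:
d(u, p) = -7/5 + 1/p (d(u, p) = -8/5 + (5/p + p/p)/5 = -8/5 + (5/p + 1)/5 = -8/5 + (1 + 5/p)/5 = -8/5 + (⅕ + 1/p) = -7/5 + 1/p)
(-107 + j(d(-3 - 3, 3)))² = (-107 + (-7/5 + 1/3))² = (-107 + (-7/5 + ⅓))² = (-107 - 16/15)² = (-1621/15)² = 2627641/225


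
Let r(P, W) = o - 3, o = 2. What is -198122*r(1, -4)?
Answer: 198122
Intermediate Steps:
r(P, W) = -1 (r(P, W) = 2 - 3 = -1)
-198122*r(1, -4) = -198122*(-1) = 198122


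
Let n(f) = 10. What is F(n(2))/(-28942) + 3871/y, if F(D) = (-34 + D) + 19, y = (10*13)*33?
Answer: 28013983/31040295 ≈ 0.90250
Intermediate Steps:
y = 4290 (y = 130*33 = 4290)
F(D) = -15 + D
F(n(2))/(-28942) + 3871/y = (-15 + 10)/(-28942) + 3871/4290 = -5*(-1/28942) + 3871*(1/4290) = 5/28942 + 3871/4290 = 28013983/31040295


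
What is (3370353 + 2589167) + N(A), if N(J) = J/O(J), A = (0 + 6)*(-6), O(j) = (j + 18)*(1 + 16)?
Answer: 101311842/17 ≈ 5.9595e+6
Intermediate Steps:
O(j) = 306 + 17*j (O(j) = (18 + j)*17 = 306 + 17*j)
A = -36 (A = 6*(-6) = -36)
N(J) = J/(306 + 17*J)
(3370353 + 2589167) + N(A) = (3370353 + 2589167) + (1/17)*(-36)/(18 - 36) = 5959520 + (1/17)*(-36)/(-18) = 5959520 + (1/17)*(-36)*(-1/18) = 5959520 + 2/17 = 101311842/17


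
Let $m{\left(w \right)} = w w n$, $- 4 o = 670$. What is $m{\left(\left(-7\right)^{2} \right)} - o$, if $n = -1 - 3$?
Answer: $- \frac{18873}{2} \approx -9436.5$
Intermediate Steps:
$o = - \frac{335}{2}$ ($o = \left(- \frac{1}{4}\right) 670 = - \frac{335}{2} \approx -167.5$)
$n = -4$ ($n = -1 - 3 = -4$)
$m{\left(w \right)} = - 4 w^{2}$ ($m{\left(w \right)} = w w \left(-4\right) = w^{2} \left(-4\right) = - 4 w^{2}$)
$m{\left(\left(-7\right)^{2} \right)} - o = - 4 \left(\left(-7\right)^{2}\right)^{2} - - \frac{335}{2} = - 4 \cdot 49^{2} + \frac{335}{2} = \left(-4\right) 2401 + \frac{335}{2} = -9604 + \frac{335}{2} = - \frac{18873}{2}$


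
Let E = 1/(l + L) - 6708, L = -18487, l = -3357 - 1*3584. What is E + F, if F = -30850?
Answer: -955024825/25428 ≈ -37558.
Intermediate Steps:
l = -6941 (l = -3357 - 3584 = -6941)
E = -170571025/25428 (E = 1/(-6941 - 18487) - 6708 = 1/(-25428) - 6708 = -1/25428 - 6708 = -170571025/25428 ≈ -6708.0)
E + F = -170571025/25428 - 30850 = -955024825/25428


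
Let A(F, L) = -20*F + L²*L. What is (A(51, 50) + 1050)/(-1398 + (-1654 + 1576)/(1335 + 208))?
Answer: -96460645/1078596 ≈ -89.432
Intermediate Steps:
A(F, L) = L³ - 20*F (A(F, L) = -20*F + L³ = L³ - 20*F)
(A(51, 50) + 1050)/(-1398 + (-1654 + 1576)/(1335 + 208)) = ((50³ - 20*51) + 1050)/(-1398 + (-1654 + 1576)/(1335 + 208)) = ((125000 - 1020) + 1050)/(-1398 - 78/1543) = (123980 + 1050)/(-1398 - 78*1/1543) = 125030/(-1398 - 78/1543) = 125030/(-2157192/1543) = 125030*(-1543/2157192) = -96460645/1078596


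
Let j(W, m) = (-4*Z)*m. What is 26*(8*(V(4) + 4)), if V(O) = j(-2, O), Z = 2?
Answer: -5824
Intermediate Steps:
j(W, m) = -8*m (j(W, m) = (-4*2)*m = -8*m)
V(O) = -8*O
26*(8*(V(4) + 4)) = 26*(8*(-8*4 + 4)) = 26*(8*(-32 + 4)) = 26*(8*(-28)) = 26*(-224) = -5824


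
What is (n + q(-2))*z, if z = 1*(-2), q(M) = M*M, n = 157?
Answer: -322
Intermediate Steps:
q(M) = M²
z = -2
(n + q(-2))*z = (157 + (-2)²)*(-2) = (157 + 4)*(-2) = 161*(-2) = -322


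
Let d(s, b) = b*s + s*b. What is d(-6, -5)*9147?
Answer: 548820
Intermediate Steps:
d(s, b) = 2*b*s (d(s, b) = b*s + b*s = 2*b*s)
d(-6, -5)*9147 = (2*(-5)*(-6))*9147 = 60*9147 = 548820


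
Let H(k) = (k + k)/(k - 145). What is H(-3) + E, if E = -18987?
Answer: -1405035/74 ≈ -18987.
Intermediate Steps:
H(k) = 2*k/(-145 + k) (H(k) = (2*k)/(-145 + k) = 2*k/(-145 + k))
H(-3) + E = 2*(-3)/(-145 - 3) - 18987 = 2*(-3)/(-148) - 18987 = 2*(-3)*(-1/148) - 18987 = 3/74 - 18987 = -1405035/74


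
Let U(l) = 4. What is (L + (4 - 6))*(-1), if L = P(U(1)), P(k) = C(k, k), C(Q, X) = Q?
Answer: -2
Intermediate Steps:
P(k) = k
L = 4
(L + (4 - 6))*(-1) = (4 + (4 - 6))*(-1) = (4 - 2)*(-1) = 2*(-1) = -2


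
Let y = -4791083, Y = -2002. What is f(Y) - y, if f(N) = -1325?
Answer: 4789758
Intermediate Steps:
f(Y) - y = -1325 - 1*(-4791083) = -1325 + 4791083 = 4789758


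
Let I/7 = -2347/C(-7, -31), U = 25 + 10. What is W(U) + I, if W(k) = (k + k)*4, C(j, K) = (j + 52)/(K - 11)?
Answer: 234206/15 ≈ 15614.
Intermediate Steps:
U = 35
C(j, K) = (52 + j)/(-11 + K)
W(k) = 8*k (W(k) = (2*k)*4 = 8*k)
I = 230006/15 (I = 7*(-2347*(-11 - 31)/(52 - 7)) = 7*(-2347/(45/(-42))) = 7*(-2347/((-1/42*45))) = 7*(-2347/(-15/14)) = 7*(-2347*(-14/15)) = 7*(32858/15) = 230006/15 ≈ 15334.)
W(U) + I = 8*35 + 230006/15 = 280 + 230006/15 = 234206/15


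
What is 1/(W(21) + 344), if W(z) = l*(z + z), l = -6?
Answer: 1/92 ≈ 0.010870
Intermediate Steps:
W(z) = -12*z (W(z) = -6*(z + z) = -12*z)
1/(W(21) + 344) = 1/(-12*21 + 344) = 1/(-252 + 344) = 1/92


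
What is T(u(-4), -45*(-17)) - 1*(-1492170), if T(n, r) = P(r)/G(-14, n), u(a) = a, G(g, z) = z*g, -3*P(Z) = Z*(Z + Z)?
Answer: 41585685/28 ≈ 1.4852e+6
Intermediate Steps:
P(Z) = -2*Z**2/3 (P(Z) = -Z*(Z + Z)/3 = -Z*2*Z/3 = -2*Z**2/3)
G(g, z) = g*z
T(n, r) = r**2/(21*n) (T(n, r) = (-2*r**2/3)/((-14*n)) = (-2*r**2/3)*(-1/(14*n)) = r**2/(21*n))
T(u(-4), -45*(-17)) - 1*(-1492170) = (1/21)*(-45*(-17))**2/(-4) - 1*(-1492170) = (1/21)*(-1/4)*765**2 + 1492170 = (1/21)*(-1/4)*585225 + 1492170 = -195075/28 + 1492170 = 41585685/28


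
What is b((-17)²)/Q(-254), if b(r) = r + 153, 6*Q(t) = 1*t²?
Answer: 663/16129 ≈ 0.041106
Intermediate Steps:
Q(t) = t²/6 (Q(t) = (1*t²)/6 = t²/6)
b(r) = 153 + r
b((-17)²)/Q(-254) = (153 + (-17)²)/(((⅙)*(-254)²)) = (153 + 289)/(((⅙)*64516)) = 442/(32258/3) = 442*(3/32258) = 663/16129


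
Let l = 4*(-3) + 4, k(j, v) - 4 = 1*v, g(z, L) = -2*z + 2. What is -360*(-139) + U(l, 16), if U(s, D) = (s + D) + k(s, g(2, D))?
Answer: 50050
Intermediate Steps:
g(z, L) = 2 - 2*z
k(j, v) = 4 + v (k(j, v) = 4 + 1*v = 4 + v)
l = -8 (l = -12 + 4 = -8)
U(s, D) = 2 + D + s (U(s, D) = (s + D) + (4 + (2 - 2*2)) = (D + s) + (4 + (2 - 4)) = (D + s) + (4 - 2) = (D + s) + 2 = 2 + D + s)
-360*(-139) + U(l, 16) = -360*(-139) + (2 + 16 - 8) = 50040 + 10 = 50050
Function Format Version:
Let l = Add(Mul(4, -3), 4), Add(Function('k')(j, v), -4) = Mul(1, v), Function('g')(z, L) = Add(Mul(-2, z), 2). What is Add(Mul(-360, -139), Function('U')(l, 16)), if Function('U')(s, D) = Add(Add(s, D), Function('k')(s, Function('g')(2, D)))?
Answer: 50050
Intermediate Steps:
Function('g')(z, L) = Add(2, Mul(-2, z))
Function('k')(j, v) = Add(4, v) (Function('k')(j, v) = Add(4, Mul(1, v)) = Add(4, v))
l = -8 (l = Add(-12, 4) = -8)
Function('U')(s, D) = Add(2, D, s) (Function('U')(s, D) = Add(Add(s, D), Add(4, Add(2, Mul(-2, 2)))) = Add(Add(D, s), Add(4, Add(2, -4))) = Add(Add(D, s), Add(4, -2)) = Add(Add(D, s), 2) = Add(2, D, s))
Add(Mul(-360, -139), Function('U')(l, 16)) = Add(Mul(-360, -139), Add(2, 16, -8)) = Add(50040, 10) = 50050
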